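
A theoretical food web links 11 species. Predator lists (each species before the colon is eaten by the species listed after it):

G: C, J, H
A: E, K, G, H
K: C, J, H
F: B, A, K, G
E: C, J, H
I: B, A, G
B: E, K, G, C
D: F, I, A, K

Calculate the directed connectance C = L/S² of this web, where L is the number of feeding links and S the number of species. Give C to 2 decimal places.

C = 0.23

The web has S = 11 species and L = 28 feeding links.
C = L / S² = 28 / 121 = 0.2314 ≈ 0.23.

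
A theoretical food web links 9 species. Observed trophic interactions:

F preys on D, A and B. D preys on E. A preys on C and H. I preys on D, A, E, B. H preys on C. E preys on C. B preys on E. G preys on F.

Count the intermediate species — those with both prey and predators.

6

Intermediate species (has both prey and predators): E, H, D, B, A, F.
Count: 6.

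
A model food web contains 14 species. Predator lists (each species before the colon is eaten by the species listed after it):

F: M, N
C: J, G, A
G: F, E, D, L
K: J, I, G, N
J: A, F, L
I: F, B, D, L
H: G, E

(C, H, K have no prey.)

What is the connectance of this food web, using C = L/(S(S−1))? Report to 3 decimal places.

The web has S = 14 species and L = 22 feeding links.
C = L / (S(S−1)) = 22 / 182 = 0.1209 ≈ 0.121.

C = 0.121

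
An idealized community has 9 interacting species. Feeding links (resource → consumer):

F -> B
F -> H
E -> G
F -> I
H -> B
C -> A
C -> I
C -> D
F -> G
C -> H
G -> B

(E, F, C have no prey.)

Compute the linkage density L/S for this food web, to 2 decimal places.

L/S = 1.22

There are L = 11 links among S = 9 species.
L/S = 11/9 = 1.2222 ≈ 1.22.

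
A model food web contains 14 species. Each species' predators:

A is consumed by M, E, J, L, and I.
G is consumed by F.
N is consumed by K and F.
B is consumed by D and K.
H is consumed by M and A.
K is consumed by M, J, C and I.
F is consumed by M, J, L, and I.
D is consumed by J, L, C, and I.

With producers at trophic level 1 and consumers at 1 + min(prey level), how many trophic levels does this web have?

Producers (level 1): B, N, H, G.
Following each consumer down to its lowest-level prey: B → D → I (levels 1 through 3).
All prey of I (D 2, F 2, K 2, A 2) are at level 2 or above, so I is at level 1 + 2 = 3.
Every consumer has at least one prey at level 2 or below, so none exceeds level 3.

3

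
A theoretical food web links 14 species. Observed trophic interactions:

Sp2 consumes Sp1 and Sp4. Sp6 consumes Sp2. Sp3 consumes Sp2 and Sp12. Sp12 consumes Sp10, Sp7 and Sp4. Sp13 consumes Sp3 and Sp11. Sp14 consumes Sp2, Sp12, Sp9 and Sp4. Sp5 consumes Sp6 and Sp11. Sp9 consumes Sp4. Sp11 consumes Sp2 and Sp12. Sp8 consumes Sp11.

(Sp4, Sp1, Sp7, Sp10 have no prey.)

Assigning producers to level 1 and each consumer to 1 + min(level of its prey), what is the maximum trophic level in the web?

Producers (level 1): Sp4, Sp1, Sp7, Sp10.
Following each consumer down to its lowest-level prey: Sp4 → Sp2 → Sp11 → Sp5 (levels 1 through 4).
All prey of Sp5 (Sp11 3, Sp6 3) are at level 3 or above, so Sp5 is at level 1 + 3 = 4.
Every consumer has at least one prey at level 3 or below, so none exceeds level 4.

4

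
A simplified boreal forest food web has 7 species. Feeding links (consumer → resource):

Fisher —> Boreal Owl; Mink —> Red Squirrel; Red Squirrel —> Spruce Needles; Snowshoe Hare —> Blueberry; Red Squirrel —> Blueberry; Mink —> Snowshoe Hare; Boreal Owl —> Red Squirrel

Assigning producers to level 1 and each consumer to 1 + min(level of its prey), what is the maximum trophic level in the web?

Producers (level 1): Blueberry, Spruce Needles.
Following each consumer down to its lowest-level prey: Blueberry → Red Squirrel → Boreal Owl → Fisher (levels 1 through 4).
All prey of Fisher (Boreal Owl 3) are at level 3 or above, so Fisher is at level 1 + 3 = 4.
Every consumer has at least one prey at level 3 or below, so none exceeds level 4.

4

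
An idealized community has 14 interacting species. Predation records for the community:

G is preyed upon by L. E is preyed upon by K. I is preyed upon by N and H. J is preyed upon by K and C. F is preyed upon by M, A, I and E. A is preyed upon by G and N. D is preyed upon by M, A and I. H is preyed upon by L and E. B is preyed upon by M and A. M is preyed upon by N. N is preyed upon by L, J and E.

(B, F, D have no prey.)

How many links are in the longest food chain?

4 links

One longest chain: B → A → N → J → K.
It has 5 species and 4 links.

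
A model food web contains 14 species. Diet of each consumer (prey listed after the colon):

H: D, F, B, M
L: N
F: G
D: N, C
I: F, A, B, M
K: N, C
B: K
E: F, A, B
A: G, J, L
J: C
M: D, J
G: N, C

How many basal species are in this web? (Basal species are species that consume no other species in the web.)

Basal species (no prey listed): N, C.
Count: 2.

2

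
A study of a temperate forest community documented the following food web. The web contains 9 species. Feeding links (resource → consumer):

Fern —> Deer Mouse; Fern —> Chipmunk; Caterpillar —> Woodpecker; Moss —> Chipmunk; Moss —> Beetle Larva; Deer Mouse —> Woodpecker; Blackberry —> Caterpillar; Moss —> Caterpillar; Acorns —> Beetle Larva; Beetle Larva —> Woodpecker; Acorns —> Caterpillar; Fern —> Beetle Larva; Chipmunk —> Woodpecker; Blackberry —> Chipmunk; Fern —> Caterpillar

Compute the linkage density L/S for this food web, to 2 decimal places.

There are L = 15 links among S = 9 species.
L/S = 15/9 = 1.6667 ≈ 1.67.

L/S = 1.67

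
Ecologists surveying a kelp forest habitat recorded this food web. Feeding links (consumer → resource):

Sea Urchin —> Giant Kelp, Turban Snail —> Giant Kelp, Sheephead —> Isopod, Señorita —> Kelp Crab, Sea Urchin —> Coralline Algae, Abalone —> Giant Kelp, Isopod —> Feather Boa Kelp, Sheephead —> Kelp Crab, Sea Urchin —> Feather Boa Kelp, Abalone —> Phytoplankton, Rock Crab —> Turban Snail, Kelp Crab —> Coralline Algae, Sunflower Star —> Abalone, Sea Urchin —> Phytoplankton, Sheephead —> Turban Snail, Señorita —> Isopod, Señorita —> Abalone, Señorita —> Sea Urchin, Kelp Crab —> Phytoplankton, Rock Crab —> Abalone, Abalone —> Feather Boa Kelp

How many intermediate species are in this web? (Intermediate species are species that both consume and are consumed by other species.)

Intermediate species (has both prey and predators): Kelp Crab, Abalone, Turban Snail, Isopod, Sea Urchin.
Count: 5.

5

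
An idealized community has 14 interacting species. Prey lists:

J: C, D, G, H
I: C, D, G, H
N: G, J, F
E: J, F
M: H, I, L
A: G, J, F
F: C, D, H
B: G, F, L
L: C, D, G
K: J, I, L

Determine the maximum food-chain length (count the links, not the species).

One longest chain: C → I → M.
It has 3 species and 2 links.

2 links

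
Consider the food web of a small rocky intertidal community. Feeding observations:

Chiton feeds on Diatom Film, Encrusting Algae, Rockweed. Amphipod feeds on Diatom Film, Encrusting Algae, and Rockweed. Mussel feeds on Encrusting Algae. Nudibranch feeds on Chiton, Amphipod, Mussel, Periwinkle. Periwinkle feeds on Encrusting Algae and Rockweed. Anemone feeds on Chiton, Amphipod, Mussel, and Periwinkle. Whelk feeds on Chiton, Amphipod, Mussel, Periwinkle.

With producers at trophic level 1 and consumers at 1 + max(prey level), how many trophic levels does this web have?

Producers (level 1): Rockweed, Diatom Film, Encrusting Algae.
Encrusting Algae → Mussel → Nudibranch gives Nudibranch level 3.
No species has a prey at level 3, so no species reaches level 4.

3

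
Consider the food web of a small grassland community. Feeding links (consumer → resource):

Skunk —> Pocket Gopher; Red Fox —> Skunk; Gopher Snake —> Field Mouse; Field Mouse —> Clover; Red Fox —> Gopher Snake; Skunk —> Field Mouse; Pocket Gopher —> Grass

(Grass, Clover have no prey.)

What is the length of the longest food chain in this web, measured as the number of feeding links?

One longest chain: Clover → Field Mouse → Gopher Snake → Red Fox.
It has 4 species and 3 links.

3 links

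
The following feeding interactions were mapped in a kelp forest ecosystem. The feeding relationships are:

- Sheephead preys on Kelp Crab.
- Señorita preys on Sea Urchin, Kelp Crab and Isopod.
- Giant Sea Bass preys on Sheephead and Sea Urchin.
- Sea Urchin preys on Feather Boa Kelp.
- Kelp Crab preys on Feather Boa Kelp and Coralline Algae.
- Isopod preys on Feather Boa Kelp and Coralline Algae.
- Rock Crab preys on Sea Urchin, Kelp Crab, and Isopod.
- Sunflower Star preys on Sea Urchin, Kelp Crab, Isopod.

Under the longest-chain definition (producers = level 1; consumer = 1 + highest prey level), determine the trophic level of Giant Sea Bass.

Trophic level 4

Coralline Algae is a producer → level 1.
Kelp Crab eats Coralline Algae (level 1); other prey at levels: Feather Boa Kelp 1 → level 2.
Sheephead eats Kelp Crab → level 3.
Giant Sea Bass eats Sheephead (level 3); other prey at levels: Sea Urchin 2 → level 4.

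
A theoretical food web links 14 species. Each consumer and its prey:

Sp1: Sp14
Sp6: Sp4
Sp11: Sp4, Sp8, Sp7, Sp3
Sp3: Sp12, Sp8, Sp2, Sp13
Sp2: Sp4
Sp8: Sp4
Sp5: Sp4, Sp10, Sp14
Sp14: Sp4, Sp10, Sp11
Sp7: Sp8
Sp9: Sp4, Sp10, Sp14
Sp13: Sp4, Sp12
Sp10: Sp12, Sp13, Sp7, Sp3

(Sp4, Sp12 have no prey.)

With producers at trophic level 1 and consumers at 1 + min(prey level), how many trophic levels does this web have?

Producers (level 1): Sp4, Sp12.
Following each consumer down to its lowest-level prey: Sp4 → Sp8 → Sp7 (levels 1 through 3).
All prey of Sp7 (Sp8 2) are at level 2 or above, so Sp7 is at level 1 + 2 = 3.
Every consumer has at least one prey at level 2 or below, so none exceeds level 3.

3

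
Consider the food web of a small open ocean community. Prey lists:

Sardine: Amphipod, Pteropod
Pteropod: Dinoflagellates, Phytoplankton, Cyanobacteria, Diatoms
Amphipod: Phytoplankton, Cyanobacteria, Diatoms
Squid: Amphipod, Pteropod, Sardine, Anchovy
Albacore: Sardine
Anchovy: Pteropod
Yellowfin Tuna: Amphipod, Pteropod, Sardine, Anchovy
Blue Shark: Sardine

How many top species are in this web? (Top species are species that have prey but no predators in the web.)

4

Top species (has prey, but nothing eats it): Albacore, Squid, Yellowfin Tuna, Blue Shark.
Count: 4.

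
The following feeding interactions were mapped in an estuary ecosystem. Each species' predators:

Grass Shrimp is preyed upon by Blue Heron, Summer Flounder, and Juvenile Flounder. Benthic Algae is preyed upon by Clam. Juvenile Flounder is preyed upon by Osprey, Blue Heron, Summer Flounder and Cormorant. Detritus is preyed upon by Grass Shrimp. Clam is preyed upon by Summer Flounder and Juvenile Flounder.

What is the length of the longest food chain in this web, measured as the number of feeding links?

One longest chain: Benthic Algae → Clam → Juvenile Flounder → Osprey.
It has 4 species and 3 links.

3 links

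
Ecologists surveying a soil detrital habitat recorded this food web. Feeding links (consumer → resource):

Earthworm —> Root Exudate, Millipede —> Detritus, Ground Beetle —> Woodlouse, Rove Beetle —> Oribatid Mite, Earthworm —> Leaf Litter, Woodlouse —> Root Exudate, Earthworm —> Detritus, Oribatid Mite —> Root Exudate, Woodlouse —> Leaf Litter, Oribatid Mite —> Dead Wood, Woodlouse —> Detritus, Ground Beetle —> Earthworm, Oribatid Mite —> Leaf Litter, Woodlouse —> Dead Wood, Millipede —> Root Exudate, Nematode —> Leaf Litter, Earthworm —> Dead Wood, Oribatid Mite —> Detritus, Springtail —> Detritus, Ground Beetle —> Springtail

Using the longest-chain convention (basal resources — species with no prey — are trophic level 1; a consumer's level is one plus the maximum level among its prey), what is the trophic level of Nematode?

Leaf Litter has no prey (basal) → level 1.
Nematode eats Leaf Litter → level 2.

Trophic level 2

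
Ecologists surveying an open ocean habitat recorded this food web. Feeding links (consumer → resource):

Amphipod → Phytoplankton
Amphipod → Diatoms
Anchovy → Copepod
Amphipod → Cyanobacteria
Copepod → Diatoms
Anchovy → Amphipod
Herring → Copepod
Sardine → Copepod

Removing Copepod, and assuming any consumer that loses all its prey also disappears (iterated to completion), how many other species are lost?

2

Remove Copepod.
Round 1: Herring (all prey gone), Sardine (all prey gone) → extinct.
No further losses. Total secondary extinctions: 2.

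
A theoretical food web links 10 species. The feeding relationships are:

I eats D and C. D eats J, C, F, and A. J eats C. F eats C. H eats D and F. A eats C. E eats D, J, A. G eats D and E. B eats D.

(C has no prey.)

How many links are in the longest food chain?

4 links

One longest chain: C → F → D → E → G.
It has 5 species and 4 links.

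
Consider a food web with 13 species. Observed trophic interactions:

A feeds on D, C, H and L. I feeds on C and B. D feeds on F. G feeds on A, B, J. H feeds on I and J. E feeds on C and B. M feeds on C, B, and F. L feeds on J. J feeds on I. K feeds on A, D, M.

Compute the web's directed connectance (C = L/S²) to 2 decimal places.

The web has S = 13 species and L = 22 feeding links.
C = L / S² = 22 / 169 = 0.1302 ≈ 0.13.

C = 0.13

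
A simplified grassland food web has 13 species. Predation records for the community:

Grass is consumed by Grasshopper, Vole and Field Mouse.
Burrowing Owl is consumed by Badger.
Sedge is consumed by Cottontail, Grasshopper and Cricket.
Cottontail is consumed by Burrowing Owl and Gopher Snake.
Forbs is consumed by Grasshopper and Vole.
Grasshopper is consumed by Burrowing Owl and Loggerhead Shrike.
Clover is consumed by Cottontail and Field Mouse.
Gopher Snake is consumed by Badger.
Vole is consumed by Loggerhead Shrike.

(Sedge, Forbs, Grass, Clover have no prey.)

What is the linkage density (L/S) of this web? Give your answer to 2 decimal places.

There are L = 17 links among S = 13 species.
L/S = 17/13 = 1.3077 ≈ 1.31.

L/S = 1.31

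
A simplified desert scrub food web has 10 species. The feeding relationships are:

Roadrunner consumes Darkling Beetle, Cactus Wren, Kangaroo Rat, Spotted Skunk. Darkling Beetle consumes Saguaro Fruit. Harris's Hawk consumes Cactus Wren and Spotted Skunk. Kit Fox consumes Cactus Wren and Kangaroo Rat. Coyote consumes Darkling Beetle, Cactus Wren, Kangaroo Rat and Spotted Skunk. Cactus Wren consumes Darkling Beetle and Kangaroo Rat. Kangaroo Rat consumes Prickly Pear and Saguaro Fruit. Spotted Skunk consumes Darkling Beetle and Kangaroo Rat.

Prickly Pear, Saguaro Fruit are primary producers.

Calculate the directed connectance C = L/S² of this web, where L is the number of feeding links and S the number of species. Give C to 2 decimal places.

C = 0.19

The web has S = 10 species and L = 19 feeding links.
C = L / S² = 19 / 100 = 0.1900 ≈ 0.19.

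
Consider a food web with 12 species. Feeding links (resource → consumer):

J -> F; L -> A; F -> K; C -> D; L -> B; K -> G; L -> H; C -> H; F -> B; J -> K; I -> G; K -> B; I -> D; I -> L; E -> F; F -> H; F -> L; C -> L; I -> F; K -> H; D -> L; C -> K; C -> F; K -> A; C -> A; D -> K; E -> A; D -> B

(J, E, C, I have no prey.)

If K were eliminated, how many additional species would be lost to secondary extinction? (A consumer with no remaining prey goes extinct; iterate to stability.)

Remove K.
Every predator of it retains at least one other prey: A still has E, C, L; G still has I; H still has C, F, L; B still has F, D, L.
No consumer loses all prey, so no secondary extinctions occur.

0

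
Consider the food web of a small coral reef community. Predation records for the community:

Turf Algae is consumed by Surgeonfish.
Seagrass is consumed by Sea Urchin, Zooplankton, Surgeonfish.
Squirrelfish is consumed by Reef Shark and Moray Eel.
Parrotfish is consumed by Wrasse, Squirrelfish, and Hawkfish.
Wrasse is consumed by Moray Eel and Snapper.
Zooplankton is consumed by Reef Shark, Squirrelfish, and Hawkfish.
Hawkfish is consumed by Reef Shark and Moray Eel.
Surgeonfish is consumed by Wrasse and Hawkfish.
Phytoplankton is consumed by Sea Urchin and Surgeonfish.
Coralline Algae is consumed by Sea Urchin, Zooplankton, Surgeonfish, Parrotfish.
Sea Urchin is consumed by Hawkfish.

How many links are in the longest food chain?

3 links

One longest chain: Coralline Algae → Parrotfish → Hawkfish → Reef Shark.
It has 4 species and 3 links.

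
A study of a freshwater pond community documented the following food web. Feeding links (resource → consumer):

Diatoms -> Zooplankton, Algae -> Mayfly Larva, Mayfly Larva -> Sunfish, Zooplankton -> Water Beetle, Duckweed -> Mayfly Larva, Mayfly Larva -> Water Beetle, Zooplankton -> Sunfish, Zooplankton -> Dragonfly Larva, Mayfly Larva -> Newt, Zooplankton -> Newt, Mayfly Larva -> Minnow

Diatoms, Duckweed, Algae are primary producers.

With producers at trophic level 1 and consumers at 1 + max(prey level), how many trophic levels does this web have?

Producers (level 1): Diatoms, Duckweed, Algae.
Duckweed → Mayfly Larva → Sunfish gives Sunfish level 3.
No species has a prey at level 3, so no species reaches level 4.

3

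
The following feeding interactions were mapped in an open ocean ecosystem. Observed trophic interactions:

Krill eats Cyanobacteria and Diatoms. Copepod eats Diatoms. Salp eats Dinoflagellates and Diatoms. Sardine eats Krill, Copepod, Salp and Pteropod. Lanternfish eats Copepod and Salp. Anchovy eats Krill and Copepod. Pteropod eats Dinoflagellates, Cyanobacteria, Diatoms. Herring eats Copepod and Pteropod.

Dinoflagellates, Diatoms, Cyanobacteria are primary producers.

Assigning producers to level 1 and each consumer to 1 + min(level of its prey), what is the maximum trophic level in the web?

3

Producers (level 1): Dinoflagellates, Diatoms, Cyanobacteria.
Following each consumer down to its lowest-level prey: Dinoflagellates → Pteropod → Herring (levels 1 through 3).
All prey of Herring (Pteropod 2, Copepod 2) are at level 2 or above, so Herring is at level 1 + 2 = 3.
Every consumer has at least one prey at level 2 or below, so none exceeds level 3.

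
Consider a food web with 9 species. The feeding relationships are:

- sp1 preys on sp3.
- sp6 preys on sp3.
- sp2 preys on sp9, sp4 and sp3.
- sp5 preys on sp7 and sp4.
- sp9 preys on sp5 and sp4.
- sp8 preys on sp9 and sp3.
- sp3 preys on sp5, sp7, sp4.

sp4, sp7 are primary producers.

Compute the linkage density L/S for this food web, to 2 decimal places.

L/S = 1.56

There are L = 14 links among S = 9 species.
L/S = 14/9 = 1.5556 ≈ 1.56.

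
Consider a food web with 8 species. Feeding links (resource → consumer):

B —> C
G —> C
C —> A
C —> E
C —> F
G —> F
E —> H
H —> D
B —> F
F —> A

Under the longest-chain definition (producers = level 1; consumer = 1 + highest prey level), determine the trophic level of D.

G is a producer → level 1.
C eats G (level 1); other prey at levels: B 1 → level 2.
E eats C → level 3.
H eats E → level 4.
D eats H → level 5.

Trophic level 5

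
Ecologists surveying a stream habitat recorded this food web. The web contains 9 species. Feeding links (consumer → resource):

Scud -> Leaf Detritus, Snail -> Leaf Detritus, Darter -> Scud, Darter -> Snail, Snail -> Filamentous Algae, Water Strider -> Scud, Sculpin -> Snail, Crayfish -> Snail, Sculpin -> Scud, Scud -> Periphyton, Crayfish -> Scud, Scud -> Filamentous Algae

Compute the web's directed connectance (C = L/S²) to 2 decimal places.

The web has S = 9 species and L = 12 feeding links.
C = L / S² = 12 / 81 = 0.1481 ≈ 0.15.

C = 0.15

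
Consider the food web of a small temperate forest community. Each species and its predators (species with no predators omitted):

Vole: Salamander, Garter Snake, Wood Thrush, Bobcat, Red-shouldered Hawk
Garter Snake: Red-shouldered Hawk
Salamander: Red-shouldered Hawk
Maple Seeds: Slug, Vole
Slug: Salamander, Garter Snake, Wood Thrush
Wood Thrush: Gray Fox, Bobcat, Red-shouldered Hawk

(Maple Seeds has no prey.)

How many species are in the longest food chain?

One longest chain: Maple Seeds → Slug → Wood Thrush → Gray Fox.
It has 4 species and 3 links.

4 species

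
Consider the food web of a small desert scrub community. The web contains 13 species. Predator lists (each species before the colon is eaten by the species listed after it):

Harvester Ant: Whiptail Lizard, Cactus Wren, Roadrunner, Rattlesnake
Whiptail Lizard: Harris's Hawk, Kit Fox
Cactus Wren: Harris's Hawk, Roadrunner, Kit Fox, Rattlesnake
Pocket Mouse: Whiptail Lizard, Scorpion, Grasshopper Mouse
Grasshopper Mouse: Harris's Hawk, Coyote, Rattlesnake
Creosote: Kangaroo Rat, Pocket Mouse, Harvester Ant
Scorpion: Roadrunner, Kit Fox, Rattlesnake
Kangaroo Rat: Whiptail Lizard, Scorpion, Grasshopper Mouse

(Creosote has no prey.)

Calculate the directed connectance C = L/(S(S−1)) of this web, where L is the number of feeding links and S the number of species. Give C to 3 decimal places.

C = 0.160

The web has S = 13 species and L = 25 feeding links.
C = L / (S(S−1)) = 25 / 156 = 0.1603 ≈ 0.160.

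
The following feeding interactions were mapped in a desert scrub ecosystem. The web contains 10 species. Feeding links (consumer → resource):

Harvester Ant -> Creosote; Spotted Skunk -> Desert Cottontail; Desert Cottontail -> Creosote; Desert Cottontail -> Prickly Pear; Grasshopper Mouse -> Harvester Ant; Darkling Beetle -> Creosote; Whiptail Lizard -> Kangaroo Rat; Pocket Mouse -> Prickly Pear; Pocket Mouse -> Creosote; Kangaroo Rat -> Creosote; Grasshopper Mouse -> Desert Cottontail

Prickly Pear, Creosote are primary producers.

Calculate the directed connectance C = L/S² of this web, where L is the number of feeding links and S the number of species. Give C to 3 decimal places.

The web has S = 10 species and L = 11 feeding links.
C = L / S² = 11 / 100 = 0.1100 ≈ 0.110.

C = 0.110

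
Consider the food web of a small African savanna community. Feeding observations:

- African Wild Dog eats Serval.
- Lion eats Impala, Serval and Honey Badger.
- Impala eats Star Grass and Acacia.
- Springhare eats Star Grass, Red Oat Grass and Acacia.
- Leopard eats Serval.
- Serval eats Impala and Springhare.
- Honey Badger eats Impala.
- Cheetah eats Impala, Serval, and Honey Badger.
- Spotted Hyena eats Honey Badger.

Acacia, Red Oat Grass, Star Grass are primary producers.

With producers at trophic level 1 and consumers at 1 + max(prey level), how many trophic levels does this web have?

Producers (level 1): Acacia, Red Oat Grass, Star Grass.
Acacia → Springhare → Serval → Lion gives Lion level 4.
No species has a prey at level 4, so no species reaches level 5.

4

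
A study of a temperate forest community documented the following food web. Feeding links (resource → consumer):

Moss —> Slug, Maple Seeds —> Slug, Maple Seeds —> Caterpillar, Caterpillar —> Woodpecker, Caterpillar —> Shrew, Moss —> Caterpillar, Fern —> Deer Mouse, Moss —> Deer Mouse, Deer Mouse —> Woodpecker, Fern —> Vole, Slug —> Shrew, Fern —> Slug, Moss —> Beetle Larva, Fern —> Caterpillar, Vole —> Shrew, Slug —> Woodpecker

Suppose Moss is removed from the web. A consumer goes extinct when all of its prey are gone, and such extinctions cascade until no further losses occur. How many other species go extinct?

1

Remove Moss.
Round 1: Beetle Larva (all prey gone) → extinct.
No further losses. Total secondary extinctions: 1.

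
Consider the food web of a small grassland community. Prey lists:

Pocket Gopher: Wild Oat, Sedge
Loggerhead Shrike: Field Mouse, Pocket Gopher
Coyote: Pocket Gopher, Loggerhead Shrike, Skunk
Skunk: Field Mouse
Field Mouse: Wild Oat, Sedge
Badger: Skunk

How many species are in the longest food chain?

One longest chain: Wild Oat → Field Mouse → Skunk → Badger.
It has 4 species and 3 links.

4 species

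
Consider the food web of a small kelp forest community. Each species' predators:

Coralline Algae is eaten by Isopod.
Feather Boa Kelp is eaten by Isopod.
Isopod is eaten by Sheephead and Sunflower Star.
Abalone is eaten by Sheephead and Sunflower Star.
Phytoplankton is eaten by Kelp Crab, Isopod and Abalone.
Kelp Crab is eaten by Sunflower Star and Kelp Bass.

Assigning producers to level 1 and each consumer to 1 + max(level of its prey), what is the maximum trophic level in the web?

Producers (level 1): Coralline Algae, Phytoplankton, Feather Boa Kelp.
Phytoplankton → Kelp Crab → Sunflower Star gives Sunflower Star level 3.
No species has a prey at level 3, so no species reaches level 4.

3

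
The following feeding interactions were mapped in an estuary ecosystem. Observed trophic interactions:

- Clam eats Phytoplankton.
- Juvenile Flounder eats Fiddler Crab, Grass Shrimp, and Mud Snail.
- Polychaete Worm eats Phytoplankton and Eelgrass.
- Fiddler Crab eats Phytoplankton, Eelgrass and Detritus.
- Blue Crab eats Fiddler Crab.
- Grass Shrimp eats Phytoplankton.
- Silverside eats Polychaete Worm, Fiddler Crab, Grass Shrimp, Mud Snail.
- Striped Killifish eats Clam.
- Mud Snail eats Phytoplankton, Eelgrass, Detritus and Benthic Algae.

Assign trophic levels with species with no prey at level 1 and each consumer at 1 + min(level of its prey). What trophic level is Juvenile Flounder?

Trophic level 3

Phytoplankton has no prey (basal) → level 1.
Mud Snail eats Phytoplankton → level 2.
Juvenile Flounder eats Mud Snail → level 3.
No prey of Juvenile Flounder is below level 2, so 3 is the minimum.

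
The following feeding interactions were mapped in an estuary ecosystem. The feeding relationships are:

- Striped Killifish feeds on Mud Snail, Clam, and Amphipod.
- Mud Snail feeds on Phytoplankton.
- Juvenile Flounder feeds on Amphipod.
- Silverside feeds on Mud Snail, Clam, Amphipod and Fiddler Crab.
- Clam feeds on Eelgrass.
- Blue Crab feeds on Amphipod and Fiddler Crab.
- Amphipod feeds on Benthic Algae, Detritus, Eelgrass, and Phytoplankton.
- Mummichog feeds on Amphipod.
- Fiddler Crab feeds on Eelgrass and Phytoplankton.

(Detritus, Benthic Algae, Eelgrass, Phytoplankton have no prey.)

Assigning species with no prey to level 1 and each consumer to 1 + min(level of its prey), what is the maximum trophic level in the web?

3

Basal resources (level 1): Detritus, Benthic Algae, Eelgrass, Phytoplankton.
Following each consumer down to its lowest-level prey: Eelgrass → Fiddler Crab → Blue Crab (levels 1 through 3).
All prey of Blue Crab (Fiddler Crab 2, Amphipod 2) are at level 2 or above, so Blue Crab is at level 1 + 2 = 3.
Every consumer has at least one prey at level 2 or below, so none exceeds level 3.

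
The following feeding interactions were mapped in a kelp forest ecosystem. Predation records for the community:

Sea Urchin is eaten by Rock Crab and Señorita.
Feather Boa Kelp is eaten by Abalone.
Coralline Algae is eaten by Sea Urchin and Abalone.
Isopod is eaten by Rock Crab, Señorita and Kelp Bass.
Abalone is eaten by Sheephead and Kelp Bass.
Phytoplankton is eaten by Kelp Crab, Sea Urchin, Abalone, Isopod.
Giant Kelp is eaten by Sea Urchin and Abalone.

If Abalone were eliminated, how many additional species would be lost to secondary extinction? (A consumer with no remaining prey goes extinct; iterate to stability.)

Remove Abalone.
Round 1: Sheephead (all prey gone) → extinct.
No further losses. Total secondary extinctions: 1.

1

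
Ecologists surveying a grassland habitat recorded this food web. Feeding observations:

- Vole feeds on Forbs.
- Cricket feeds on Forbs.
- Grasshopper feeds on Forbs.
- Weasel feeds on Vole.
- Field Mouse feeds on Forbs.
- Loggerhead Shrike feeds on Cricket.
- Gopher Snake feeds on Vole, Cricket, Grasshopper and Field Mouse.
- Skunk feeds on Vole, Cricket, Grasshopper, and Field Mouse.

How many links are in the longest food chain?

2 links

One longest chain: Forbs → Field Mouse → Skunk.
It has 3 species and 2 links.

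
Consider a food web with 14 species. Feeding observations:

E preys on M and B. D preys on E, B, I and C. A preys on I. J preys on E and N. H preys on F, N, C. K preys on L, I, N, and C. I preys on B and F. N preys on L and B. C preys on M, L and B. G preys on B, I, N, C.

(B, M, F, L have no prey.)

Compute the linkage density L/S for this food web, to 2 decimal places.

L/S = 1.93

There are L = 27 links among S = 14 species.
L/S = 27/14 = 1.9286 ≈ 1.93.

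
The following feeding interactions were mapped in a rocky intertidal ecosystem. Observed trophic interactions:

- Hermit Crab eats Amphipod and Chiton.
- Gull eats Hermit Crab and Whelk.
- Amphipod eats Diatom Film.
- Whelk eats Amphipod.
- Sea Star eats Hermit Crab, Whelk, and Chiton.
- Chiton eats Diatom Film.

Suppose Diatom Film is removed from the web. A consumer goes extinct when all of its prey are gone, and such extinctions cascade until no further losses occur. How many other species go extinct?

6

Remove Diatom Film.
Round 1: Amphipod (all prey gone), Chiton (all prey gone) → extinct.
Round 2: Hermit Crab (all prey gone), Whelk (all prey gone) → extinct.
Round 3: Gull (all prey gone), Sea Star (all prey gone) → extinct.
No further losses. Total secondary extinctions: 6.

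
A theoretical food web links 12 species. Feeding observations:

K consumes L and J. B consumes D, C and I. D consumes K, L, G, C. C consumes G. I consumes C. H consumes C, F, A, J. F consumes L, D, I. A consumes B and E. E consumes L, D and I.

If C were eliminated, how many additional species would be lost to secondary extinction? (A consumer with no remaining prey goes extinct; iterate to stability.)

Remove C.
Round 1: I (all prey gone) → extinct.
No further losses. Total secondary extinctions: 1.

1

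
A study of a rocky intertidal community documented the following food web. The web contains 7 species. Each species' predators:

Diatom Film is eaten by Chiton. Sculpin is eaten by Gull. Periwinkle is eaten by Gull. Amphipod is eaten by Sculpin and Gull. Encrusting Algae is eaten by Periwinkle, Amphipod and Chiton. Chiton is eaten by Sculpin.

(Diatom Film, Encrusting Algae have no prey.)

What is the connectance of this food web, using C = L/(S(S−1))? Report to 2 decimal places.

C = 0.21

The web has S = 7 species and L = 9 feeding links.
C = L / (S(S−1)) = 9 / 42 = 0.2143 ≈ 0.21.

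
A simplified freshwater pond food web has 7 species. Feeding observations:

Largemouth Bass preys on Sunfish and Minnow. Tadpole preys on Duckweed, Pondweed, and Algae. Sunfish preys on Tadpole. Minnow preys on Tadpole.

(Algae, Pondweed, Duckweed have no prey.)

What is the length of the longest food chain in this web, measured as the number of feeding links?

One longest chain: Algae → Tadpole → Sunfish → Largemouth Bass.
It has 4 species and 3 links.

3 links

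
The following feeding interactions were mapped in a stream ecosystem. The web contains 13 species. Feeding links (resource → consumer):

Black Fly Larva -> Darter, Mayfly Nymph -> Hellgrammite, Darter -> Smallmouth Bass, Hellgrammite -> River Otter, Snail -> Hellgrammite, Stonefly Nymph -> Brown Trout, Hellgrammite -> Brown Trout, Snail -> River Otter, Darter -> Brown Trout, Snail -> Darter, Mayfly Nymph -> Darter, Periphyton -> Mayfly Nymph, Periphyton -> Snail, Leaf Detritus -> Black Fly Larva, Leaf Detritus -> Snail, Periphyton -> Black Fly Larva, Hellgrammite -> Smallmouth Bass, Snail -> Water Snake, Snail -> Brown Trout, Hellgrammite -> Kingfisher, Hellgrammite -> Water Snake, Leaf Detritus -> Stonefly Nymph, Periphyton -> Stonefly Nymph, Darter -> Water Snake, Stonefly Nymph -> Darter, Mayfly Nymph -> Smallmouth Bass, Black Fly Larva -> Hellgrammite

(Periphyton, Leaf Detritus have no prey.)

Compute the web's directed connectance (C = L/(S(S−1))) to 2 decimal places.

C = 0.17

The web has S = 13 species and L = 27 feeding links.
C = L / (S(S−1)) = 27 / 156 = 0.1731 ≈ 0.17.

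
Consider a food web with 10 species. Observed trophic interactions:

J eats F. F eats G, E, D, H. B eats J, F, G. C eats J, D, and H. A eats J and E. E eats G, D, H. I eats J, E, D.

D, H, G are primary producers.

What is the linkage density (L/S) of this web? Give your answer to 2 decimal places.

L/S = 1.90

There are L = 19 links among S = 10 species.
L/S = 19/10 = 1.9000 ≈ 1.90.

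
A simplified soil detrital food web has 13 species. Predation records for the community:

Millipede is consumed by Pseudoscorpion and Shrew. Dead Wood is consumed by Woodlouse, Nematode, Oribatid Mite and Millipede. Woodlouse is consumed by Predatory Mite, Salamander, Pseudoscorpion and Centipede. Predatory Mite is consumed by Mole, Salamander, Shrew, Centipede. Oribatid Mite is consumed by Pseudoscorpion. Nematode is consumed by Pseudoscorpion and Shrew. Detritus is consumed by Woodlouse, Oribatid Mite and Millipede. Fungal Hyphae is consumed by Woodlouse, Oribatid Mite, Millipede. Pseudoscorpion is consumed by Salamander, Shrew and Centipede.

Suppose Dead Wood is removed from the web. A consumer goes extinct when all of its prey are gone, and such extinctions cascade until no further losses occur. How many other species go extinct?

1

Remove Dead Wood.
Round 1: Nematode (all prey gone) → extinct.
No further losses. Total secondary extinctions: 1.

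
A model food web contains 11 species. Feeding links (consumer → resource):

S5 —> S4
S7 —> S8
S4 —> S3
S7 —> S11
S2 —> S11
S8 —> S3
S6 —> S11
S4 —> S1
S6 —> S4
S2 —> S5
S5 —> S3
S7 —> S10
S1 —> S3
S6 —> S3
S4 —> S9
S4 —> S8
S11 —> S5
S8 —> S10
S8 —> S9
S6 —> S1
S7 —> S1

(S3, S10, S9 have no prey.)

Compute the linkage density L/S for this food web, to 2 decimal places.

L/S = 1.91

There are L = 21 links among S = 11 species.
L/S = 21/11 = 1.9091 ≈ 1.91.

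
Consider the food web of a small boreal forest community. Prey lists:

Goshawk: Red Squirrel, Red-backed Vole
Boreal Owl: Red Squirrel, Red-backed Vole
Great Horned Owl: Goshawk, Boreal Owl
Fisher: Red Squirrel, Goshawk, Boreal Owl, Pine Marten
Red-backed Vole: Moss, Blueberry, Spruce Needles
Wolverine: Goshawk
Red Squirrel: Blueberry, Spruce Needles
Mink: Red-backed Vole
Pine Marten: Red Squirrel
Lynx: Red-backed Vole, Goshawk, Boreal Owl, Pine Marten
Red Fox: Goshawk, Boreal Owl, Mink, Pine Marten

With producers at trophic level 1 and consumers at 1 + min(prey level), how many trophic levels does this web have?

Producers (level 1): Moss, Blueberry, Spruce Needles.
Following each consumer down to its lowest-level prey: Blueberry → Red Squirrel → Pine Marten → Red Fox (levels 1 through 4).
All prey of Red Fox (Pine Marten 3, Goshawk 3, Boreal Owl 3, Mink 3) are at level 3 or above, so Red Fox is at level 1 + 3 = 4.
Every consumer has at least one prey at level 3 or below, so none exceeds level 4.

4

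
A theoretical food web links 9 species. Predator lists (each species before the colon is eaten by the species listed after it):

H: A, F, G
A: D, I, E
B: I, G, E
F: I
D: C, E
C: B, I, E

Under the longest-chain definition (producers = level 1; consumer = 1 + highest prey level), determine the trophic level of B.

Trophic level 5

H is a producer → level 1.
A eats H → level 2.
D eats A → level 3.
C eats D → level 4.
B eats C → level 5.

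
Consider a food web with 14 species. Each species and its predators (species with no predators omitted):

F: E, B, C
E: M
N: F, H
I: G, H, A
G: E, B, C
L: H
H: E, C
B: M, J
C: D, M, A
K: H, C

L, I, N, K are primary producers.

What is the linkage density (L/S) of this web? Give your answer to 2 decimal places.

L/S = 1.57

There are L = 22 links among S = 14 species.
L/S = 22/14 = 1.5714 ≈ 1.57.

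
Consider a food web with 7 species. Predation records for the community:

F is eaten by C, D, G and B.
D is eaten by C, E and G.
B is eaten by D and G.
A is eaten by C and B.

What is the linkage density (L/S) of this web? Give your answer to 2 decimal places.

L/S = 1.57

There are L = 11 links among S = 7 species.
L/S = 11/7 = 1.5714 ≈ 1.57.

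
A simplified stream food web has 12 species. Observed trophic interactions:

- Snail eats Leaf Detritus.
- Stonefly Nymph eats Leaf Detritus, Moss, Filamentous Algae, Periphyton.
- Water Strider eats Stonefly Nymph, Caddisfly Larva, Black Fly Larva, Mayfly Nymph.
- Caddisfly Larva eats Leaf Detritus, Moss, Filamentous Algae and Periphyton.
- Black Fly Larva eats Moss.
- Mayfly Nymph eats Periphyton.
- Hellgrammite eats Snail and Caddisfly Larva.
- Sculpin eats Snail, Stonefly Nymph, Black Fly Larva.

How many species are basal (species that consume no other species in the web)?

Basal species (no prey listed): Moss, Leaf Detritus, Periphyton, Filamentous Algae.
Count: 4.

4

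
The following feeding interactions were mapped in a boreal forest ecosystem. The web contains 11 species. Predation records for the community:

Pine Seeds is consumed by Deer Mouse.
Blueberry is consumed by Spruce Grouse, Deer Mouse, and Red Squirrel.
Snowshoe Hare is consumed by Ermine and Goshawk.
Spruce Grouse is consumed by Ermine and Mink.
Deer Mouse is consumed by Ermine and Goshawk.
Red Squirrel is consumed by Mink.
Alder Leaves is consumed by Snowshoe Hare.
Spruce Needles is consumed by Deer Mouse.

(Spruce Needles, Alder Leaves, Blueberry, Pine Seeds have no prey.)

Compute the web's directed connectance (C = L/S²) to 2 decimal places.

C = 0.11

The web has S = 11 species and L = 13 feeding links.
C = L / S² = 13 / 121 = 0.1074 ≈ 0.11.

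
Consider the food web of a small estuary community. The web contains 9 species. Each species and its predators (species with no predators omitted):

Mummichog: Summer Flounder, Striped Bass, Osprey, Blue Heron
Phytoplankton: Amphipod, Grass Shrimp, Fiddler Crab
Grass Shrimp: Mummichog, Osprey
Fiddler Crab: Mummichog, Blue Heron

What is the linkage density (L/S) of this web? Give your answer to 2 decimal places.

L/S = 1.22

There are L = 11 links among S = 9 species.
L/S = 11/9 = 1.2222 ≈ 1.22.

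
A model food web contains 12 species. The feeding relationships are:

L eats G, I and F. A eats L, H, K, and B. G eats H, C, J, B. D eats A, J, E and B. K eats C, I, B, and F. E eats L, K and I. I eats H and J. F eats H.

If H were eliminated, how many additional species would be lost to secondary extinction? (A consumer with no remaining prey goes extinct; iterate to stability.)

1

Remove H.
Round 1: F (all prey gone) → extinct.
No further losses. Total secondary extinctions: 1.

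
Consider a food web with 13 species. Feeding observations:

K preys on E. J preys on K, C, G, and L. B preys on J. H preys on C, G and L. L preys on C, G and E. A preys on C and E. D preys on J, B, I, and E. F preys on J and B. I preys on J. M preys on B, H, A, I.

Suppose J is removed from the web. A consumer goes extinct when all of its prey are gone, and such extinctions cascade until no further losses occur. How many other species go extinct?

3

Remove J.
Round 1: B (all prey gone), I (all prey gone) → extinct.
Round 2: F (all prey gone) → extinct.
No further losses. Total secondary extinctions: 3.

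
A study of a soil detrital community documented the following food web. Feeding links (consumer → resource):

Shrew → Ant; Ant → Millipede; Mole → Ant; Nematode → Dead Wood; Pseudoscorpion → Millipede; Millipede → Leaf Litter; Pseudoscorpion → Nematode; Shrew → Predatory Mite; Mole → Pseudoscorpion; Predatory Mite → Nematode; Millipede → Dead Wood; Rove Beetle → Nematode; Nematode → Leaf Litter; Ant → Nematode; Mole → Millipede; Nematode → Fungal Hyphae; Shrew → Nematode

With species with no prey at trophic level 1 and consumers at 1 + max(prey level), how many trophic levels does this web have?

Basal resources (level 1): Fungal Hyphae, Dead Wood, Leaf Litter.
Fungal Hyphae → Nematode → Ant → Shrew gives Shrew level 4.
No species has a prey at level 4, so no species reaches level 5.

4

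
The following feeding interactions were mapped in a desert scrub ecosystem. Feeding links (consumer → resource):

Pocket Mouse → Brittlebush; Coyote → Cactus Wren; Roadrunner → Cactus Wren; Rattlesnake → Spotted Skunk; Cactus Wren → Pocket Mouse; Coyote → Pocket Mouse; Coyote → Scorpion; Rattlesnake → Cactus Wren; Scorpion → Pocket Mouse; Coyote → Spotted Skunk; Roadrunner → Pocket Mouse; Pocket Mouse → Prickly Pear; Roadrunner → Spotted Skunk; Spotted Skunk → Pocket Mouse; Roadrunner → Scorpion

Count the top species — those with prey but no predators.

Top species (has prey, but nothing eats it): Roadrunner, Rattlesnake, Coyote.
Count: 3.

3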